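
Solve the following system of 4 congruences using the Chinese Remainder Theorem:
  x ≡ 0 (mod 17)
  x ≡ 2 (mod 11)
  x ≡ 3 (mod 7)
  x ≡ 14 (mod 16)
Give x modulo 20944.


Product of moduli M = 17 · 11 · 7 · 16 = 20944.
Merge one congruence at a time:
  Start: x ≡ 0 (mod 17).
  Combine with x ≡ 2 (mod 11); new modulus lcm = 187.
    Write x = 0 + 17·t and substitute into x ≡ 2 (mod 11): 17·t ≡ 2 − 0 = 2 (mod 11).
    Reduce coefficients mod 11: 6·t ≡ 2 (mod 11).
    The inverse of 6 mod 11 is 2 (since 6·2 = 12 = 1·11 + 1), so t ≡ 2·2 = 4 ≡ 4 (mod 11).
    Then x = 0 + 17·4 = 68, valid modulo lcm(17, 11) = 187: x ≡ 68 (mod 187).
  Combine with x ≡ 3 (mod 7); new modulus lcm = 1309.
    Write x = 68 + 187·t and substitute into x ≡ 3 (mod 7): 187·t ≡ 3 − 68 = -65 (mod 7).
    Reduce coefficients mod 7: 5·t ≡ 5 (mod 7).
    The inverse of 5 mod 7 is 3 (since 5·3 = 15 = 2·7 + 1), so t ≡ 3·5 = 15 ≡ 1 (mod 7).
    Then x = 68 + 187·1 = 255, valid modulo lcm(187, 7) = 1309: x ≡ 255 (mod 1309).
  Combine with x ≡ 14 (mod 16); new modulus lcm = 20944.
    Write x = 255 + 1309·t and substitute into x ≡ 14 (mod 16): 1309·t ≡ 14 − 255 = -241 (mod 16).
    Reduce coefficients mod 16: 13·t ≡ 15 (mod 16).
    The inverse of 13 mod 16 is 5 (since 13·5 = 65 = 4·16 + 1), so t ≡ 5·15 = 75 ≡ 11 (mod 16).
    Then x = 255 + 1309·11 = 14654, valid modulo lcm(1309, 16) = 20944: x ≡ 14654 (mod 20944).
Verify against each original: 14654 mod 17 = 0, 14654 mod 11 = 2, 14654 mod 7 = 3, 14654 mod 16 = 14.

x ≡ 14654 (mod 20944).


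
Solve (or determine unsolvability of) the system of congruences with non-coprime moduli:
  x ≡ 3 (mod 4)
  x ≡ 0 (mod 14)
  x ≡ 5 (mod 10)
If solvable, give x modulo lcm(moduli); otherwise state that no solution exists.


Moduli 4, 14, 10 are not pairwise coprime, so CRT works modulo lcm(m_i) when all pairwise compatibility conditions hold.
Pairwise compatibility: gcd(m_i, m_j) must divide a_i - a_j for every pair.
Merge one congruence at a time:
  Start: x ≡ 3 (mod 4).
  Combine with x ≡ 0 (mod 14): gcd(4, 14) = 2, and 0 - 3 = -3 is NOT divisible by 2.
    ⇒ system is inconsistent (no integer solution).

No solution (the system is inconsistent).


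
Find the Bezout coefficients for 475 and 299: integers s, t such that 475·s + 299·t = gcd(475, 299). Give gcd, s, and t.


Euclidean algorithm on (475, 299) — divide until remainder is 0:
  475 = 1 · 299 + 176
  299 = 1 · 176 + 123
  176 = 1 · 123 + 53
  123 = 2 · 53 + 17
  53 = 3 · 17 + 2
  17 = 8 · 2 + 1
  2 = 2 · 1 + 0
gcd(475, 299) = 1.
Track Bezout coefficients alongside the remainders: start with r₀ = 475 = a·1 + b·0 (s = 1, t = 0) and r₁ = 299 = a·0 + b·1 (s = 0, t = 1); each new remainder r_{k+1} = r_{k-1} − q_k·r_k inherits s_{k+1} = s_{k-1} − q_k·s_k, t_{k+1} = t_{k-1} − q_k·t_k, so r_k = a·s_k + b·t_k at every step:
  q = 1: r = 176, s = 1 − 1·0 = 1, t = 0 − 1·1 = -1  (check: 475·1 + 299·(-1) = 176)
  q = 1: r = 123, s = 0 − 1·1 = -1, t = 1 − 1·(-1) = 2  (check: 475·(-1) + 299·2 = 123)
  q = 1: r = 53, s = 1 − 1·(-1) = 2, t = -1 − 1·2 = -3  (check: 475·2 + 299·(-3) = 53)
  q = 2: r = 17, s = -1 − 2·2 = -5, t = 2 − 2·(-3) = 8  (check: 475·(-5) + 299·8 = 17)
  q = 3: r = 2, s = 2 − 3·(-5) = 17, t = -3 − 3·8 = -27  (check: 475·17 + 299·(-27) = 2)
  q = 8: r = 1, s = -5 − 8·17 = -141, t = 8 − 8·(-27) = 224  (check: 475·(-141) + 299·224 = 1)
The row with r = 1 (the gcd) gives the Bezout coefficients s = -141, t = 224.
Result: 475 · (-141) + 299 · (224) = 1.

gcd(475, 299) = 1; s = -141, t = 224 (check: 475·(-141) + 299·224 = 1).


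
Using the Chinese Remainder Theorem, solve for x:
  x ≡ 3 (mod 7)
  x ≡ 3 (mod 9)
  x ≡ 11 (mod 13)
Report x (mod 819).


Moduli 7, 9, 13 are pairwise coprime; by CRT there is a unique solution modulo M = 7 · 9 · 13 = 819.
Solve pairwise, accumulating the modulus:
  Start with x ≡ 3 (mod 7).
  Combine with x ≡ 3 (mod 9): since gcd(7, 9) = 1, we get a unique residue mod 63.
    Write x = 3 + 7·t and substitute into x ≡ 3 (mod 9): 7·t ≡ 3 − 3 = 0 (mod 9).
    The inverse of 7 mod 9 is 4 (since 7·4 = 28 = 3·9 + 1), so t ≡ 4·0 = 0 ≡ 0 (mod 9).
    Then x = 3 + 7·0 = 3, valid modulo lcm(7, 9) = 63: x ≡ 3 (mod 63).
  Combine with x ≡ 11 (mod 13): since gcd(63, 13) = 1, we get a unique residue mod 819.
    Write x = 3 + 63·t and substitute into x ≡ 11 (mod 13): 63·t ≡ 11 − 3 = 8 (mod 13).
    Reduce coefficients mod 13: 11·t ≡ 8 (mod 13).
    The inverse of 11 mod 13 is 6 (since 11·6 = 66 = 5·13 + 1), so t ≡ 6·8 = 48 ≡ 9 (mod 13).
    Then x = 3 + 63·9 = 570, valid modulo lcm(63, 13) = 819: x ≡ 570 (mod 819).
Verify: 570 mod 7 = 3 ✓, 570 mod 9 = 3 ✓, 570 mod 13 = 11 ✓.

x ≡ 570 (mod 819).


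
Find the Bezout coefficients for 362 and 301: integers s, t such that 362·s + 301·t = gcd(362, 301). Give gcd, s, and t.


Euclidean algorithm on (362, 301) — divide until remainder is 0:
  362 = 1 · 301 + 61
  301 = 4 · 61 + 57
  61 = 1 · 57 + 4
  57 = 14 · 4 + 1
  4 = 4 · 1 + 0
gcd(362, 301) = 1.
Track Bezout coefficients alongside the remainders: start with r₀ = 362 = a·1 + b·0 (s = 1, t = 0) and r₁ = 301 = a·0 + b·1 (s = 0, t = 1); each new remainder r_{k+1} = r_{k-1} − q_k·r_k inherits s_{k+1} = s_{k-1} − q_k·s_k, t_{k+1} = t_{k-1} − q_k·t_k, so r_k = a·s_k + b·t_k at every step:
  q = 1: r = 61, s = 1 − 1·0 = 1, t = 0 − 1·1 = -1  (check: 362·1 + 301·(-1) = 61)
  q = 4: r = 57, s = 0 − 4·1 = -4, t = 1 − 4·(-1) = 5  (check: 362·(-4) + 301·5 = 57)
  q = 1: r = 4, s = 1 − 1·(-4) = 5, t = -1 − 1·5 = -6  (check: 362·5 + 301·(-6) = 4)
  q = 14: r = 1, s = -4 − 14·5 = -74, t = 5 − 14·(-6) = 89  (check: 362·(-74) + 301·89 = 1)
The row with r = 1 (the gcd) gives the Bezout coefficients s = -74, t = 89.
Result: 362 · (-74) + 301 · (89) = 1.

gcd(362, 301) = 1; s = -74, t = 89 (check: 362·(-74) + 301·89 = 1).


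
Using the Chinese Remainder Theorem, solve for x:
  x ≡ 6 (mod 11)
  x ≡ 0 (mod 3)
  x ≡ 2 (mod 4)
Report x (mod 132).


Moduli 11, 3, 4 are pairwise coprime; by CRT there is a unique solution modulo M = 11 · 3 · 4 = 132.
Solve pairwise, accumulating the modulus:
  Start with x ≡ 6 (mod 11).
  Combine with x ≡ 0 (mod 3): since gcd(11, 3) = 1, we get a unique residue mod 33.
    Write x = 6 + 11·t and substitute into x ≡ 0 (mod 3): 11·t ≡ 0 − 6 = -6 (mod 3).
    Reduce coefficients mod 3: 2·t ≡ 0 (mod 3).
    The inverse of 2 mod 3 is 2 (since 2·2 = 4 = 1·3 + 1), so t ≡ 2·0 = 0 ≡ 0 (mod 3).
    Then x = 6 + 11·0 = 6, valid modulo lcm(11, 3) = 33: x ≡ 6 (mod 33).
  Combine with x ≡ 2 (mod 4): since gcd(33, 4) = 1, we get a unique residue mod 132.
    Write x = 6 + 33·t and substitute into x ≡ 2 (mod 4): 33·t ≡ 2 − 6 = -4 (mod 4).
    Reduce coefficients mod 4: 1·t ≡ 0 (mod 4).
    So t ≡ 0 (mod 4).
    Then x = 6 + 33·0 = 6, valid modulo lcm(33, 4) = 132: x ≡ 6 (mod 132).
Verify: 6 mod 11 = 6 ✓, 6 mod 3 = 0 ✓, 6 mod 4 = 2 ✓.

x ≡ 6 (mod 132).


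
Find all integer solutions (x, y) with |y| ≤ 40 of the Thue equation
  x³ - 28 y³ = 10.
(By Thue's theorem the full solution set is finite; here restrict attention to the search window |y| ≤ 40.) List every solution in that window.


The equation is x³ - 28y³ = 10. For fixed y, x³ = 28·y³ + 10, so a solution requires the RHS to be a perfect cube.
Strategy: iterate y from -40 to 40, compute RHS = 28·y³ + 10, and check whether it is a (positive or negative) perfect cube.
Check small values of y:
  y = 0: RHS = 10 is not a perfect cube.
  y = 1: RHS = 38 is not a perfect cube.
  y = -1: RHS = -18 is not a perfect cube.
  y = 2: RHS = 234 is not a perfect cube.
  y = -2: RHS = -214 is not a perfect cube.
  y = 3: RHS = 766 is not a perfect cube.
  y = -3: RHS = -746 is not a perfect cube.
Continuing the search up to |y| = 40 finds no solutions either.
No (x, y) in the scanned range satisfies the equation.

No integer solutions with |y| ≤ 40.


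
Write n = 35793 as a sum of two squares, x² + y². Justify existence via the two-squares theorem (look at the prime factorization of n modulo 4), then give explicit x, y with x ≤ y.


Step 1: Factor n = 35793 = 3^2 · 41 · 97.
Step 2: Check the mod-4 condition on each prime factor: 3 ≡ 3 (mod 4), exponent 2 (must be even); 41 ≡ 1 (mod 4), exponent 1; 97 ≡ 1 (mod 4), exponent 1.
All primes ≡ 3 (mod 4) appear to even exponent (or don't appear), so by the two-squares theorem n IS expressible as a sum of two squares.
Step 3: Build a representation. Group n = k² · m with k = 3 and m = 41 · 97 = 3977 (a product of primes ≡ 1 (mod 4)); a representation of m scales to one of n via (k·x)² + (k·y)² = k²(x² + y²). Each prime p ≡ 1 (mod 4) is itself a sum of two squares; find a² by testing p − a² for a perfect square:
  41: 41 − 1² = 40, 41 − 2² = 37, 41 − 3² = 32, 41 − 4² = 25 = 5² ⇒ 41 = 4² + 5².
  97: 97 − 1² = 96, 97 − 2² = 93, 97 − 3² = 88, 97 − 4² = 81 = 9² ⇒ 97 = 4² + 9².
  Combine using the Brahmagupta–Fibonacci identity (a² + b²)(c² + d²) = (ac − bd)² + (ad + bc)² = (ac + bd)² + (ad − bc)²:
  41 · 97 = 3977: from (4² + 5²)(4² + 9²), take (4·4 − 5·9, 4·9 + 5·4) = (16 − 45, 36 + 20) = (-29, 56); dropping signs (only squares matter) gives (29, 56); check 29² + 56² = 841 + 3136 = 3977 ✓.
  Scale by k = 3: (3·29, 3·56) = (87, 168).
Step 4: Order so x ≤ y and verify: 87² + 168² = 7569 + 28224 = 35793 = n. ✓

n = 35793 = 87² + 168² (one valid representation with x ≤ y).


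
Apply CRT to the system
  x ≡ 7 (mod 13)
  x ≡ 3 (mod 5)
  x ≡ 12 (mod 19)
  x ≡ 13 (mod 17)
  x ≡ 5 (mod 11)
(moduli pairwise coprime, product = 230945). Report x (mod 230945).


Product of moduli M = 13 · 5 · 19 · 17 · 11 = 230945.
Merge one congruence at a time:
  Start: x ≡ 7 (mod 13).
  Combine with x ≡ 3 (mod 5); new modulus lcm = 65.
    Write x = 7 + 13·t and substitute into x ≡ 3 (mod 5): 13·t ≡ 3 − 7 = -4 (mod 5).
    Reduce coefficients mod 5: 3·t ≡ 1 (mod 5).
    The inverse of 3 mod 5 is 2 (since 3·2 = 6 = 1·5 + 1), so t ≡ 2·1 = 2 ≡ 2 (mod 5).
    Then x = 7 + 13·2 = 33, valid modulo lcm(13, 5) = 65: x ≡ 33 (mod 65).
  Combine with x ≡ 12 (mod 19); new modulus lcm = 1235.
    Write x = 33 + 65·t and substitute into x ≡ 12 (mod 19): 65·t ≡ 12 − 33 = -21 (mod 19).
    Reduce coefficients mod 19: 8·t ≡ 17 (mod 19).
    The inverse of 8 mod 19 is 12 (since 8·12 = 96 = 5·19 + 1), so t ≡ 12·17 = 204 ≡ 14 (mod 19).
    Then x = 33 + 65·14 = 943, valid modulo lcm(65, 19) = 1235: x ≡ 943 (mod 1235).
  Combine with x ≡ 13 (mod 17); new modulus lcm = 20995.
    Write x = 943 + 1235·t and substitute into x ≡ 13 (mod 17): 1235·t ≡ 13 − 943 = -930 (mod 17).
    Reduce coefficients mod 17: 11·t ≡ 5 (mod 17).
    The inverse of 11 mod 17 is 14 (since 11·14 = 154 = 9·17 + 1), so t ≡ 14·5 = 70 ≡ 2 (mod 17).
    Then x = 943 + 1235·2 = 3413, valid modulo lcm(1235, 17) = 20995: x ≡ 3413 (mod 20995).
  Combine with x ≡ 5 (mod 11); new modulus lcm = 230945.
    Write x = 3413 + 20995·t and substitute into x ≡ 5 (mod 11): 20995·t ≡ 5 − 3413 = -3408 (mod 11).
    Reduce coefficients mod 11: 7·t ≡ 2 (mod 11).
    The inverse of 7 mod 11 is 8 (since 7·8 = 56 = 5·11 + 1), so t ≡ 8·2 = 16 ≡ 5 (mod 11).
    Then x = 3413 + 20995·5 = 108388, valid modulo lcm(20995, 11) = 230945: x ≡ 108388 (mod 230945).
Verify against each original: 108388 mod 13 = 7, 108388 mod 5 = 3, 108388 mod 19 = 12, 108388 mod 17 = 13, 108388 mod 11 = 5.

x ≡ 108388 (mod 230945).


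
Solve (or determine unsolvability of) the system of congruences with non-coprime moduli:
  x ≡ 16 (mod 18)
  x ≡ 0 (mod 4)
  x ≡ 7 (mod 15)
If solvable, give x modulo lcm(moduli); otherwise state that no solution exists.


Moduli 18, 4, 15 are not pairwise coprime, so CRT works modulo lcm(m_i) when all pairwise compatibility conditions hold.
Pairwise compatibility: gcd(m_i, m_j) must divide a_i - a_j for every pair.
Merge one congruence at a time:
  Start: x ≡ 16 (mod 18).
  Combine with x ≡ 0 (mod 4): gcd(18, 4) = 2; 0 - 16 = -16, which IS divisible by 2, so compatible.
    Write x = 16 + 18·t and substitute into x ≡ 0 (mod 4): 18·t ≡ 0 − 16 = -16 (mod 4).
    Divide the congruence (and modulus) by g = 2: 9·t ≡ -8 (mod 2).
    Reduce coefficients mod 2: 1·t ≡ 0 (mod 2).
    So t ≡ 0 (mod 2).
    Then x = 16 + 18·0 = 16, valid modulo lcm(18, 4) = 36: x ≡ 16 (mod 36).
  Combine with x ≡ 7 (mod 15): gcd(36, 15) = 3; 7 - 16 = -9, which IS divisible by 3, so compatible.
    Write x = 16 + 36·t and substitute into x ≡ 7 (mod 15): 36·t ≡ 7 − 16 = -9 (mod 15).
    Divide the congruence (and modulus) by g = 3: 12·t ≡ -3 (mod 5).
    Reduce coefficients mod 5: 2·t ≡ 2 (mod 5).
    The inverse of 2 mod 5 is 3 (since 2·3 = 6 = 1·5 + 1), so t ≡ 3·2 = 6 ≡ 1 (mod 5).
    Then x = 16 + 36·1 = 52, valid modulo lcm(36, 15) = 180: x ≡ 52 (mod 180).
Verify: 52 mod 18 = 16, 52 mod 4 = 0, 52 mod 15 = 7.

x ≡ 52 (mod 180).


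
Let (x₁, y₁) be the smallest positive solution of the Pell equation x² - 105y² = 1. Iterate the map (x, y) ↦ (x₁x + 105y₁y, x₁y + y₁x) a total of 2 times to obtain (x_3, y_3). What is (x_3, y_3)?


Step 1: Find the fundamental solution (x₁, y₁) of x² - 105y² = 1.
  Expand √105 as a continued fraction. a₀ = ⌊√105⌋ = 10; iterate m_{k+1} = d_k·a_k − m_k, d_{k+1} = (105 − m_{k+1}²)/d_k, a_{k+1} = ⌊(a₀ + m_{k+1})/d_{k+1}⌋ (starting m₀ = 0, d₀ = 1), with convergents p_k = a_k·p_{k-1} + p_{k-2}, q_k = a_k·q_{k-1} + q_{k-2} (p₋₁ = 1, q₋₁ = 0):
  k = 0: a₀ = 10; p₀/q₀ = 10/1; p₀² − 105·q₀² = 100 − 105 = -5.
  k = 1: m = 10, d = 5, a = ⌊(10 + 10)/5⌋ = 4; p/q = (4·10 + 1)/(4·1 + 0) = 41/4; p² − 105·q² = 1681 − 1680 = 1.
  The first convergent with p² − 105·q² = 1 gives the fundamental solution (x₁, y₁) = (41, 4).
Step 2: Apply the recurrence (x_{n+1}, y_{n+1}) = (x₁x_n + 105y₁y_n, x₁y_n + y₁x_n) repeatedly.
  From (x_1, y_1) = (41, 4): x_2 = 41·41 + 105·4·4 = 3361; y_2 = 41·4 + 4·41 = 328.
  From (x_2, y_2) = (3361, 328): x_3 = 41·3361 + 105·4·328 = 275561; y_3 = 41·328 + 4·3361 = 26892.
Step 3: Verify x_3² - 105·y_3² = 75933864721 - 75933864720 = 1 (should be 1). ✓

(x_1, y_1) = (41, 4); (x_3, y_3) = (275561, 26892).


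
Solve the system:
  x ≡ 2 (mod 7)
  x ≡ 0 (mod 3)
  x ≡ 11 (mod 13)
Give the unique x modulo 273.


Moduli 7, 3, 13 are pairwise coprime; by CRT there is a unique solution modulo M = 7 · 3 · 13 = 273.
Solve pairwise, accumulating the modulus:
  Start with x ≡ 2 (mod 7).
  Combine with x ≡ 0 (mod 3): since gcd(7, 3) = 1, we get a unique residue mod 21.
    Write x = 2 + 7·t and substitute into x ≡ 0 (mod 3): 7·t ≡ 0 − 2 = -2 (mod 3).
    Reduce coefficients mod 3: 1·t ≡ 1 (mod 3).
    So t ≡ 1 (mod 3).
    Then x = 2 + 7·1 = 9, valid modulo lcm(7, 3) = 21: x ≡ 9 (mod 21).
  Combine with x ≡ 11 (mod 13): since gcd(21, 13) = 1, we get a unique residue mod 273.
    Write x = 9 + 21·t and substitute into x ≡ 11 (mod 13): 21·t ≡ 11 − 9 = 2 (mod 13).
    Reduce coefficients mod 13: 8·t ≡ 2 (mod 13).
    The inverse of 8 mod 13 is 5 (since 8·5 = 40 = 3·13 + 1), so t ≡ 5·2 = 10 ≡ 10 (mod 13).
    Then x = 9 + 21·10 = 219, valid modulo lcm(21, 13) = 273: x ≡ 219 (mod 273).
Verify: 219 mod 7 = 2 ✓, 219 mod 3 = 0 ✓, 219 mod 13 = 11 ✓.

x ≡ 219 (mod 273).


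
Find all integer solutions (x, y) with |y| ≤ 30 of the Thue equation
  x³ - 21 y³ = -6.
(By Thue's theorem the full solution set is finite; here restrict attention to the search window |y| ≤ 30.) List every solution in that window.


The equation is x³ - 21y³ = -6. For fixed y, x³ = 21·y³ − 6, so a solution requires the RHS to be a perfect cube.
Strategy: iterate y from -30 to 30, compute RHS = 21·y³ − 6, and check whether it is a (positive or negative) perfect cube.
Check small values of y:
  y = 0: RHS = -6 is not a perfect cube.
  y = 1: RHS = 15 is not a perfect cube.
  y = -1: RHS = -27 = (-3)³ ⇒ x = -3 works.
  y = 2: RHS = 162 is not a perfect cube.
  y = -2: RHS = -174 is not a perfect cube.
  y = 3: RHS = 561 is not a perfect cube.
  y = -3: RHS = -573 is not a perfect cube.
Continuing the search up to |y| = 30 finds no further solutions beyond those listed.
Collected solutions: (-3, -1).

Solutions (with |y| ≤ 30): (-3, -1).


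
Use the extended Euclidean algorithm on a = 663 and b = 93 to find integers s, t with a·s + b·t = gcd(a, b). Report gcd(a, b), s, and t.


Euclidean algorithm on (663, 93) — divide until remainder is 0:
  663 = 7 · 93 + 12
  93 = 7 · 12 + 9
  12 = 1 · 9 + 3
  9 = 3 · 3 + 0
gcd(663, 93) = 3.
Track Bezout coefficients alongside the remainders: start with r₀ = 663 = a·1 + b·0 (s = 1, t = 0) and r₁ = 93 = a·0 + b·1 (s = 0, t = 1); each new remainder r_{k+1} = r_{k-1} − q_k·r_k inherits s_{k+1} = s_{k-1} − q_k·s_k, t_{k+1} = t_{k-1} − q_k·t_k, so r_k = a·s_k + b·t_k at every step:
  q = 7: r = 12, s = 1 − 7·0 = 1, t = 0 − 7·1 = -7  (check: 663·1 + 93·(-7) = 12)
  q = 7: r = 9, s = 0 − 7·1 = -7, t = 1 − 7·(-7) = 50  (check: 663·(-7) + 93·50 = 9)
  q = 1: r = 3, s = 1 − 1·(-7) = 8, t = -7 − 1·50 = -57  (check: 663·8 + 93·(-57) = 3)
The row with r = 3 (the gcd) gives the Bezout coefficients s = 8, t = -57.
Result: 663 · (8) + 93 · (-57) = 3.

gcd(663, 93) = 3; s = 8, t = -57 (check: 663·8 + 93·(-57) = 3).


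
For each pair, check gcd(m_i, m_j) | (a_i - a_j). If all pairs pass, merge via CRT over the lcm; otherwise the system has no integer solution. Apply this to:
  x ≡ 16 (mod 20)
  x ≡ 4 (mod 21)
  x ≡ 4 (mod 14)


Moduli 20, 21, 14 are not pairwise coprime, so CRT works modulo lcm(m_i) when all pairwise compatibility conditions hold.
Pairwise compatibility: gcd(m_i, m_j) must divide a_i - a_j for every pair.
Merge one congruence at a time:
  Start: x ≡ 16 (mod 20).
  Combine with x ≡ 4 (mod 21): gcd(20, 21) = 1; 4 - 16 = -12, which IS divisible by 1, so compatible.
    Write x = 16 + 20·t and substitute into x ≡ 4 (mod 21): 20·t ≡ 4 − 16 = -12 (mod 21).
    Reduce coefficients mod 21: 20·t ≡ 9 (mod 21).
    The inverse of 20 mod 21 is 20 (since 20·20 = 400 = 19·21 + 1), so t ≡ 20·9 = 180 ≡ 12 (mod 21).
    Then x = 16 + 20·12 = 256, valid modulo lcm(20, 21) = 420: x ≡ 256 (mod 420).
  Combine with x ≡ 4 (mod 14): gcd(420, 14) = 14; 4 - 256 = -252, which IS divisible by 14, so compatible.
    Write x = 256 + 420·t and substitute into x ≡ 4 (mod 14): 420·t ≡ 4 − 256 = -252 (mod 14).
    Divide the congruence (and modulus) by g = 14: 30·t ≡ -18 (mod 1).
    Modulo 1 every t works; take t = 0.
    Then x = 256 + 420·0 = 256, valid modulo lcm(420, 14) = 420: x ≡ 256 (mod 420).
Verify: 256 mod 20 = 16, 256 mod 21 = 4, 256 mod 14 = 4.

x ≡ 256 (mod 420).


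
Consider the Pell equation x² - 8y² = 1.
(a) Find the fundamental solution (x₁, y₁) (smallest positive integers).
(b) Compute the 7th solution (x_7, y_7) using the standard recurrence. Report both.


Step 1: Find the fundamental solution (x₁, y₁) of x² - 8y² = 1.
  Expand √8 as a continued fraction. a₀ = ⌊√8⌋ = 2; iterate m_{k+1} = d_k·a_k − m_k, d_{k+1} = (8 − m_{k+1}²)/d_k, a_{k+1} = ⌊(a₀ + m_{k+1})/d_{k+1}⌋ (starting m₀ = 0, d₀ = 1), with convergents p_k = a_k·p_{k-1} + p_{k-2}, q_k = a_k·q_{k-1} + q_{k-2} (p₋₁ = 1, q₋₁ = 0):
  k = 0: a₀ = 2; p₀/q₀ = 2/1; p₀² − 8·q₀² = 4 − 8 = -4.
  k = 1: m = 2, d = 4, a = ⌊(2 + 2)/4⌋ = 1; p/q = (1·2 + 1)/(1·1 + 0) = 3/1; p² − 8·q² = 9 − 8 = 1.
  The first convergent with p² − 8·q² = 1 gives the fundamental solution (x₁, y₁) = (3, 1).
Step 2: Apply the recurrence (x_{n+1}, y_{n+1}) = (x₁x_n + 8y₁y_n, x₁y_n + y₁x_n) repeatedly.
  From (x_1, y_1) = (3, 1): x_2 = 3·3 + 8·1·1 = 17; y_2 = 3·1 + 1·3 = 6.
  From (x_2, y_2) = (17, 6): x_3 = 3·17 + 8·1·6 = 99; y_3 = 3·6 + 1·17 = 35.
  From (x_3, y_3) = (99, 35): x_4 = 3·99 + 8·1·35 = 577; y_4 = 3·35 + 1·99 = 204.
  From (x_4, y_4) = (577, 204): x_5 = 3·577 + 8·1·204 = 3363; y_5 = 3·204 + 1·577 = 1189.
  From (x_5, y_5) = (3363, 1189): x_6 = 3·3363 + 8·1·1189 = 19601; y_6 = 3·1189 + 1·3363 = 6930.
  From (x_6, y_6) = (19601, 6930): x_7 = 3·19601 + 8·1·6930 = 114243; y_7 = 3·6930 + 1·19601 = 40391.
Step 3: Verify x_7² - 8·y_7² = 13051463049 - 13051463048 = 1 (should be 1). ✓

(x_1, y_1) = (3, 1); (x_7, y_7) = (114243, 40391).


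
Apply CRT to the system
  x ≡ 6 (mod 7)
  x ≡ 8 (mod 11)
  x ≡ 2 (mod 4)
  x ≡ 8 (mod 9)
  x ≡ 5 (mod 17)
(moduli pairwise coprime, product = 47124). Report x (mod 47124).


Product of moduli M = 7 · 11 · 4 · 9 · 17 = 47124.
Merge one congruence at a time:
  Start: x ≡ 6 (mod 7).
  Combine with x ≡ 8 (mod 11); new modulus lcm = 77.
    Write x = 6 + 7·t and substitute into x ≡ 8 (mod 11): 7·t ≡ 8 − 6 = 2 (mod 11).
    The inverse of 7 mod 11 is 8 (since 7·8 = 56 = 5·11 + 1), so t ≡ 8·2 = 16 ≡ 5 (mod 11).
    Then x = 6 + 7·5 = 41, valid modulo lcm(7, 11) = 77: x ≡ 41 (mod 77).
  Combine with x ≡ 2 (mod 4); new modulus lcm = 308.
    Write x = 41 + 77·t and substitute into x ≡ 2 (mod 4): 77·t ≡ 2 − 41 = -39 (mod 4).
    Reduce coefficients mod 4: 1·t ≡ 1 (mod 4).
    So t ≡ 1 (mod 4).
    Then x = 41 + 77·1 = 118, valid modulo lcm(77, 4) = 308: x ≡ 118 (mod 308).
  Combine with x ≡ 8 (mod 9); new modulus lcm = 2772.
    Write x = 118 + 308·t and substitute into x ≡ 8 (mod 9): 308·t ≡ 8 − 118 = -110 (mod 9).
    Reduce coefficients mod 9: 2·t ≡ 7 (mod 9).
    The inverse of 2 mod 9 is 5 (since 2·5 = 10 = 1·9 + 1), so t ≡ 5·7 = 35 ≡ 8 (mod 9).
    Then x = 118 + 308·8 = 2582, valid modulo lcm(308, 9) = 2772: x ≡ 2582 (mod 2772).
  Combine with x ≡ 5 (mod 17); new modulus lcm = 47124.
    Write x = 2582 + 2772·t and substitute into x ≡ 5 (mod 17): 2772·t ≡ 5 − 2582 = -2577 (mod 17).
    Reduce coefficients mod 17: 1·t ≡ 7 (mod 17).
    So t ≡ 7 (mod 17).
    Then x = 2582 + 2772·7 = 21986, valid modulo lcm(2772, 17) = 47124: x ≡ 21986 (mod 47124).
Verify against each original: 21986 mod 7 = 6, 21986 mod 11 = 8, 21986 mod 4 = 2, 21986 mod 9 = 8, 21986 mod 17 = 5.

x ≡ 21986 (mod 47124).


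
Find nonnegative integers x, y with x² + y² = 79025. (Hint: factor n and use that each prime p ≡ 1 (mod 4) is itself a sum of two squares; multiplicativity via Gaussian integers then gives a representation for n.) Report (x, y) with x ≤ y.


Step 1: Factor n = 79025 = 5^2 · 29 · 109.
Step 2: Check the mod-4 condition on each prime factor: 5 ≡ 1 (mod 4), exponent 2; 29 ≡ 1 (mod 4), exponent 1; 109 ≡ 1 (mod 4), exponent 1.
All primes ≡ 3 (mod 4) appear to even exponent (or don't appear), so by the two-squares theorem n IS expressible as a sum of two squares.
Step 3: Build a representation. Group n = k² · m with k = 5 and m = 29 · 109 = 3161 (a product of primes ≡ 1 (mod 4)); a representation of m scales to one of n via (k·x)² + (k·y)² = k²(x² + y²). Each prime p ≡ 1 (mod 4) is itself a sum of two squares; find a² by testing p − a² for a perfect square:
  29: 29 − 1² = 28, 29 − 2² = 25 = 5² ⇒ 29 = 2² + 5².
  109: 109 − 1² = 108, 109 − 2² = 105, 109 − 3² = 100 = 10² ⇒ 109 = 3² + 10².
  Combine using the Brahmagupta–Fibonacci identity (a² + b²)(c² + d²) = (ac − bd)² + (ad + bc)² = (ac + bd)² + (ad − bc)²:
  29 · 109 = 3161: from (2² + 5²)(3² + 10²), take (2·3 − 5·10, 2·10 + 5·3) = (6 − 50, 20 + 15) = (-44, 35); dropping signs (only squares matter) gives (44, 35); check 44² + 35² = 1936 + 1225 = 3161 ✓.
  Scale by k = 5: (5·44, 5·35) = (220, 175).
Step 4: Order so x ≤ y and verify: 175² + 220² = 30625 + 48400 = 79025 = n. ✓

n = 79025 = 175² + 220² (one valid representation with x ≤ y).


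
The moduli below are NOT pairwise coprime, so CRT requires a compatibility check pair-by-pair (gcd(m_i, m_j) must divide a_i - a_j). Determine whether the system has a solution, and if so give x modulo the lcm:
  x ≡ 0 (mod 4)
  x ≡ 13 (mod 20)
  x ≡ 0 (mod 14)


Moduli 4, 20, 14 are not pairwise coprime, so CRT works modulo lcm(m_i) when all pairwise compatibility conditions hold.
Pairwise compatibility: gcd(m_i, m_j) must divide a_i - a_j for every pair.
Merge one congruence at a time:
  Start: x ≡ 0 (mod 4).
  Combine with x ≡ 13 (mod 20): gcd(4, 20) = 4, and 13 - 0 = 13 is NOT divisible by 4.
    ⇒ system is inconsistent (no integer solution).

No solution (the system is inconsistent).


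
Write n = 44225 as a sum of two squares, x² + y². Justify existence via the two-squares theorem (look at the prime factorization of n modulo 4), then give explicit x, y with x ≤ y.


Step 1: Factor n = 44225 = 5^2 · 29 · 61.
Step 2: Check the mod-4 condition on each prime factor: 5 ≡ 1 (mod 4), exponent 2; 29 ≡ 1 (mod 4), exponent 1; 61 ≡ 1 (mod 4), exponent 1.
All primes ≡ 3 (mod 4) appear to even exponent (or don't appear), so by the two-squares theorem n IS expressible as a sum of two squares.
Step 3: Build a representation. Group n = k² · m with k = 5 and m = 29 · 61 = 1769 (a product of primes ≡ 1 (mod 4)); a representation of m scales to one of n via (k·x)² + (k·y)² = k²(x² + y²). Each prime p ≡ 1 (mod 4) is itself a sum of two squares; find a² by testing p − a² for a perfect square:
  29: 29 − 1² = 28, 29 − 2² = 25 = 5² ⇒ 29 = 2² + 5².
  61: 61 − 1² = 60, 61 − 2² = 57, 61 − 3² = 52, 61 − 4² = 45, 61 − 5² = 36 = 6² ⇒ 61 = 5² + 6².
  Combine using the Brahmagupta–Fibonacci identity (a² + b²)(c² + d²) = (ac − bd)² + (ad + bc)² = (ac + bd)² + (ad − bc)²:
  29 · 61 = 1769: from (2² + 5²)(5² + 6²), take (2·5 − 5·6, 2·6 + 5·5) = (10 − 30, 12 + 25) = (-20, 37); dropping signs (only squares matter) gives (20, 37); check 20² + 37² = 400 + 1369 = 1769 ✓.
  Scale by k = 5: (5·20, 5·37) = (100, 185).
Step 4: Order so x ≤ y and verify: 100² + 185² = 10000 + 34225 = 44225 = n. ✓

n = 44225 = 100² + 185² (one valid representation with x ≤ y).


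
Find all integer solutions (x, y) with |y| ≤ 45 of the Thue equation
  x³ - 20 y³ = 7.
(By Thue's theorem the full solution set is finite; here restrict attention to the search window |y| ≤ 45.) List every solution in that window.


The equation is x³ - 20y³ = 7. For fixed y, x³ = 20·y³ + 7, so a solution requires the RHS to be a perfect cube.
Strategy: iterate y from -45 to 45, compute RHS = 20·y³ + 7, and check whether it is a (positive or negative) perfect cube.
Check small values of y:
  y = 0: RHS = 7 is not a perfect cube.
  y = 1: RHS = 27 = (3)³ ⇒ x = 3 works.
  y = -1: RHS = -13 is not a perfect cube.
  y = 2: RHS = 167 is not a perfect cube.
  y = -2: RHS = -153 is not a perfect cube.
  y = 3: RHS = 547 is not a perfect cube.
  y = -3: RHS = -533 is not a perfect cube.
Continuing the search up to |y| = 45 finds no further solutions beyond those listed.
Collected solutions: (3, 1).

Solutions (with |y| ≤ 45): (3, 1).


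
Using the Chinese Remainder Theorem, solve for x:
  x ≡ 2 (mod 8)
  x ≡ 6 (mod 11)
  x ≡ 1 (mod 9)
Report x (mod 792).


Moduli 8, 11, 9 are pairwise coprime; by CRT there is a unique solution modulo M = 8 · 11 · 9 = 792.
Solve pairwise, accumulating the modulus:
  Start with x ≡ 2 (mod 8).
  Combine with x ≡ 6 (mod 11): since gcd(8, 11) = 1, we get a unique residue mod 88.
    Write x = 2 + 8·t and substitute into x ≡ 6 (mod 11): 8·t ≡ 6 − 2 = 4 (mod 11).
    The inverse of 8 mod 11 is 7 (since 8·7 = 56 = 5·11 + 1), so t ≡ 7·4 = 28 ≡ 6 (mod 11).
    Then x = 2 + 8·6 = 50, valid modulo lcm(8, 11) = 88: x ≡ 50 (mod 88).
  Combine with x ≡ 1 (mod 9): since gcd(88, 9) = 1, we get a unique residue mod 792.
    Write x = 50 + 88·t and substitute into x ≡ 1 (mod 9): 88·t ≡ 1 − 50 = -49 (mod 9).
    Reduce coefficients mod 9: 7·t ≡ 5 (mod 9).
    The inverse of 7 mod 9 is 4 (since 7·4 = 28 = 3·9 + 1), so t ≡ 4·5 = 20 ≡ 2 (mod 9).
    Then x = 50 + 88·2 = 226, valid modulo lcm(88, 9) = 792: x ≡ 226 (mod 792).
Verify: 226 mod 8 = 2 ✓, 226 mod 11 = 6 ✓, 226 mod 9 = 1 ✓.

x ≡ 226 (mod 792).


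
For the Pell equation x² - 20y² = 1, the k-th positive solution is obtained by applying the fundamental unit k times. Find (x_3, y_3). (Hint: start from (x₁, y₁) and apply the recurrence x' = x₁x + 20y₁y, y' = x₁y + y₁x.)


Step 1: Find the fundamental solution (x₁, y₁) of x² - 20y² = 1.
  Expand √20 as a continued fraction. a₀ = ⌊√20⌋ = 4; iterate m_{k+1} = d_k·a_k − m_k, d_{k+1} = (20 − m_{k+1}²)/d_k, a_{k+1} = ⌊(a₀ + m_{k+1})/d_{k+1}⌋ (starting m₀ = 0, d₀ = 1), with convergents p_k = a_k·p_{k-1} + p_{k-2}, q_k = a_k·q_{k-1} + q_{k-2} (p₋₁ = 1, q₋₁ = 0):
  k = 0: a₀ = 4; p₀/q₀ = 4/1; p₀² − 20·q₀² = 16 − 20 = -4.
  k = 1: m = 4, d = 4, a = ⌊(4 + 4)/4⌋ = 2; p/q = (2·4 + 1)/(2·1 + 0) = 9/2; p² − 20·q² = 81 − 80 = 1.
  The first convergent with p² − 20·q² = 1 gives the fundamental solution (x₁, y₁) = (9, 2).
Step 2: Apply the recurrence (x_{n+1}, y_{n+1}) = (x₁x_n + 20y₁y_n, x₁y_n + y₁x_n) repeatedly.
  From (x_1, y_1) = (9, 2): x_2 = 9·9 + 20·2·2 = 161; y_2 = 9·2 + 2·9 = 36.
  From (x_2, y_2) = (161, 36): x_3 = 9·161 + 20·2·36 = 2889; y_3 = 9·36 + 2·161 = 646.
Step 3: Verify x_3² - 20·y_3² = 8346321 - 8346320 = 1 (should be 1). ✓

(x_1, y_1) = (9, 2); (x_3, y_3) = (2889, 646).


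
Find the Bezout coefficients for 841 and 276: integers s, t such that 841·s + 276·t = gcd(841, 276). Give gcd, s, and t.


Euclidean algorithm on (841, 276) — divide until remainder is 0:
  841 = 3 · 276 + 13
  276 = 21 · 13 + 3
  13 = 4 · 3 + 1
  3 = 3 · 1 + 0
gcd(841, 276) = 1.
Track Bezout coefficients alongside the remainders: start with r₀ = 841 = a·1 + b·0 (s = 1, t = 0) and r₁ = 276 = a·0 + b·1 (s = 0, t = 1); each new remainder r_{k+1} = r_{k-1} − q_k·r_k inherits s_{k+1} = s_{k-1} − q_k·s_k, t_{k+1} = t_{k-1} − q_k·t_k, so r_k = a·s_k + b·t_k at every step:
  q = 3: r = 13, s = 1 − 3·0 = 1, t = 0 − 3·1 = -3  (check: 841·1 + 276·(-3) = 13)
  q = 21: r = 3, s = 0 − 21·1 = -21, t = 1 − 21·(-3) = 64  (check: 841·(-21) + 276·64 = 3)
  q = 4: r = 1, s = 1 − 4·(-21) = 85, t = -3 − 4·64 = -259  (check: 841·85 + 276·(-259) = 1)
The row with r = 1 (the gcd) gives the Bezout coefficients s = 85, t = -259.
Result: 841 · (85) + 276 · (-259) = 1.

gcd(841, 276) = 1; s = 85, t = -259 (check: 841·85 + 276·(-259) = 1).


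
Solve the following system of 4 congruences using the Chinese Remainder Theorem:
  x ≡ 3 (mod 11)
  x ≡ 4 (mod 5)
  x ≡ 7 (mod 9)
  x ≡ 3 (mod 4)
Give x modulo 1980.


Product of moduli M = 11 · 5 · 9 · 4 = 1980.
Merge one congruence at a time:
  Start: x ≡ 3 (mod 11).
  Combine with x ≡ 4 (mod 5); new modulus lcm = 55.
    Write x = 3 + 11·t and substitute into x ≡ 4 (mod 5): 11·t ≡ 4 − 3 = 1 (mod 5).
    Reduce coefficients mod 5: 1·t ≡ 1 (mod 5).
    So t ≡ 1 (mod 5).
    Then x = 3 + 11·1 = 14, valid modulo lcm(11, 5) = 55: x ≡ 14 (mod 55).
  Combine with x ≡ 7 (mod 9); new modulus lcm = 495.
    Write x = 14 + 55·t and substitute into x ≡ 7 (mod 9): 55·t ≡ 7 − 14 = -7 (mod 9).
    Reduce coefficients mod 9: 1·t ≡ 2 (mod 9).
    So t ≡ 2 (mod 9).
    Then x = 14 + 55·2 = 124, valid modulo lcm(55, 9) = 495: x ≡ 124 (mod 495).
  Combine with x ≡ 3 (mod 4); new modulus lcm = 1980.
    Write x = 124 + 495·t and substitute into x ≡ 3 (mod 4): 495·t ≡ 3 − 124 = -121 (mod 4).
    Reduce coefficients mod 4: 3·t ≡ 3 (mod 4).
    The inverse of 3 mod 4 is 3 (since 3·3 = 9 = 2·4 + 1), so t ≡ 3·3 = 9 ≡ 1 (mod 4).
    Then x = 124 + 495·1 = 619, valid modulo lcm(495, 4) = 1980: x ≡ 619 (mod 1980).
Verify against each original: 619 mod 11 = 3, 619 mod 5 = 4, 619 mod 9 = 7, 619 mod 4 = 3.

x ≡ 619 (mod 1980).


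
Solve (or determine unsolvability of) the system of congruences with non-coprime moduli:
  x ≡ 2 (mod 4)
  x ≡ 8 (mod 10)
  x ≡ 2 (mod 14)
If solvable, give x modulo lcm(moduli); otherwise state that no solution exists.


Moduli 4, 10, 14 are not pairwise coprime, so CRT works modulo lcm(m_i) when all pairwise compatibility conditions hold.
Pairwise compatibility: gcd(m_i, m_j) must divide a_i - a_j for every pair.
Merge one congruence at a time:
  Start: x ≡ 2 (mod 4).
  Combine with x ≡ 8 (mod 10): gcd(4, 10) = 2; 8 - 2 = 6, which IS divisible by 2, so compatible.
    Write x = 2 + 4·t and substitute into x ≡ 8 (mod 10): 4·t ≡ 8 − 2 = 6 (mod 10).
    Divide the congruence (and modulus) by g = 2: 2·t ≡ 3 (mod 5).
    The inverse of 2 mod 5 is 3 (since 2·3 = 6 = 1·5 + 1), so t ≡ 3·3 = 9 ≡ 4 (mod 5).
    Then x = 2 + 4·4 = 18, valid modulo lcm(4, 10) = 20: x ≡ 18 (mod 20).
  Combine with x ≡ 2 (mod 14): gcd(20, 14) = 2; 2 - 18 = -16, which IS divisible by 2, so compatible.
    Write x = 18 + 20·t and substitute into x ≡ 2 (mod 14): 20·t ≡ 2 − 18 = -16 (mod 14).
    Divide the congruence (and modulus) by g = 2: 10·t ≡ -8 (mod 7).
    Reduce coefficients mod 7: 3·t ≡ 6 (mod 7).
    The inverse of 3 mod 7 is 5 (since 3·5 = 15 = 2·7 + 1), so t ≡ 5·6 = 30 ≡ 2 (mod 7).
    Then x = 18 + 20·2 = 58, valid modulo lcm(20, 14) = 140: x ≡ 58 (mod 140).
Verify: 58 mod 4 = 2, 58 mod 10 = 8, 58 mod 14 = 2.

x ≡ 58 (mod 140).


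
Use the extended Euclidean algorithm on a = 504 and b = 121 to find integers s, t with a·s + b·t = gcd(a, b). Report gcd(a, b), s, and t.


Euclidean algorithm on (504, 121) — divide until remainder is 0:
  504 = 4 · 121 + 20
  121 = 6 · 20 + 1
  20 = 20 · 1 + 0
gcd(504, 121) = 1.
Track Bezout coefficients alongside the remainders: start with r₀ = 504 = a·1 + b·0 (s = 1, t = 0) and r₁ = 121 = a·0 + b·1 (s = 0, t = 1); each new remainder r_{k+1} = r_{k-1} − q_k·r_k inherits s_{k+1} = s_{k-1} − q_k·s_k, t_{k+1} = t_{k-1} − q_k·t_k, so r_k = a·s_k + b·t_k at every step:
  q = 4: r = 20, s = 1 − 4·0 = 1, t = 0 − 4·1 = -4  (check: 504·1 + 121·(-4) = 20)
  q = 6: r = 1, s = 0 − 6·1 = -6, t = 1 − 6·(-4) = 25  (check: 504·(-6) + 121·25 = 1)
The row with r = 1 (the gcd) gives the Bezout coefficients s = -6, t = 25.
Result: 504 · (-6) + 121 · (25) = 1.

gcd(504, 121) = 1; s = -6, t = 25 (check: 504·(-6) + 121·25 = 1).


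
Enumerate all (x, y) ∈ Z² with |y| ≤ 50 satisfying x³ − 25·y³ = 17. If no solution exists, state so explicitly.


The equation is x³ - 25y³ = 17. For fixed y, x³ = 25·y³ + 17, so a solution requires the RHS to be a perfect cube.
Strategy: iterate y from -50 to 50, compute RHS = 25·y³ + 17, and check whether it is a (positive or negative) perfect cube.
Check small values of y:
  y = 0: RHS = 17 is not a perfect cube.
  y = 1: RHS = 42 is not a perfect cube.
  y = -1: RHS = -8 = (-2)³ ⇒ x = -2 works.
  y = 2: RHS = 217 is not a perfect cube.
  y = -2: RHS = -183 is not a perfect cube.
  y = 3: RHS = 692 is not a perfect cube.
  y = -3: RHS = -658 is not a perfect cube.
Continuing the search up to |y| = 50 finds no further solutions beyond those listed.
Collected solutions: (-2, -1).

Solutions (with |y| ≤ 50): (-2, -1).


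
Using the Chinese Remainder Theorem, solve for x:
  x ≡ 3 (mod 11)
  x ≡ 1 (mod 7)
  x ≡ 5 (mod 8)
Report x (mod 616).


Moduli 11, 7, 8 are pairwise coprime; by CRT there is a unique solution modulo M = 11 · 7 · 8 = 616.
Solve pairwise, accumulating the modulus:
  Start with x ≡ 3 (mod 11).
  Combine with x ≡ 1 (mod 7): since gcd(11, 7) = 1, we get a unique residue mod 77.
    Write x = 3 + 11·t and substitute into x ≡ 1 (mod 7): 11·t ≡ 1 − 3 = -2 (mod 7).
    Reduce coefficients mod 7: 4·t ≡ 5 (mod 7).
    The inverse of 4 mod 7 is 2 (since 4·2 = 8 = 1·7 + 1), so t ≡ 2·5 = 10 ≡ 3 (mod 7).
    Then x = 3 + 11·3 = 36, valid modulo lcm(11, 7) = 77: x ≡ 36 (mod 77).
  Combine with x ≡ 5 (mod 8): since gcd(77, 8) = 1, we get a unique residue mod 616.
    Write x = 36 + 77·t and substitute into x ≡ 5 (mod 8): 77·t ≡ 5 − 36 = -31 (mod 8).
    Reduce coefficients mod 8: 5·t ≡ 1 (mod 8).
    The inverse of 5 mod 8 is 5 (since 5·5 = 25 = 3·8 + 1), so t ≡ 5·1 = 5 ≡ 5 (mod 8).
    Then x = 36 + 77·5 = 421, valid modulo lcm(77, 8) = 616: x ≡ 421 (mod 616).
Verify: 421 mod 11 = 3 ✓, 421 mod 7 = 1 ✓, 421 mod 8 = 5 ✓.

x ≡ 421 (mod 616).


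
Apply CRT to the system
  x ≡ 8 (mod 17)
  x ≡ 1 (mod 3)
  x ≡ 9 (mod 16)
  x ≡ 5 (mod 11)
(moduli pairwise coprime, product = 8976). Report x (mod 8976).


Product of moduli M = 17 · 3 · 16 · 11 = 8976.
Merge one congruence at a time:
  Start: x ≡ 8 (mod 17).
  Combine with x ≡ 1 (mod 3); new modulus lcm = 51.
    Write x = 8 + 17·t and substitute into x ≡ 1 (mod 3): 17·t ≡ 1 − 8 = -7 (mod 3).
    Reduce coefficients mod 3: 2·t ≡ 2 (mod 3).
    The inverse of 2 mod 3 is 2 (since 2·2 = 4 = 1·3 + 1), so t ≡ 2·2 = 4 ≡ 1 (mod 3).
    Then x = 8 + 17·1 = 25, valid modulo lcm(17, 3) = 51: x ≡ 25 (mod 51).
  Combine with x ≡ 9 (mod 16); new modulus lcm = 816.
    Write x = 25 + 51·t and substitute into x ≡ 9 (mod 16): 51·t ≡ 9 − 25 = -16 (mod 16).
    Reduce coefficients mod 16: 3·t ≡ 0 (mod 16).
    The inverse of 3 mod 16 is 11 (since 3·11 = 33 = 2·16 + 1), so t ≡ 11·0 = 0 ≡ 0 (mod 16).
    Then x = 25 + 51·0 = 25, valid modulo lcm(51, 16) = 816: x ≡ 25 (mod 816).
  Combine with x ≡ 5 (mod 11); new modulus lcm = 8976.
    Write x = 25 + 816·t and substitute into x ≡ 5 (mod 11): 816·t ≡ 5 − 25 = -20 (mod 11).
    Reduce coefficients mod 11: 2·t ≡ 2 (mod 11).
    The inverse of 2 mod 11 is 6 (since 2·6 = 12 = 1·11 + 1), so t ≡ 6·2 = 12 ≡ 1 (mod 11).
    Then x = 25 + 816·1 = 841, valid modulo lcm(816, 11) = 8976: x ≡ 841 (mod 8976).
Verify against each original: 841 mod 17 = 8, 841 mod 3 = 1, 841 mod 16 = 9, 841 mod 11 = 5.

x ≡ 841 (mod 8976).


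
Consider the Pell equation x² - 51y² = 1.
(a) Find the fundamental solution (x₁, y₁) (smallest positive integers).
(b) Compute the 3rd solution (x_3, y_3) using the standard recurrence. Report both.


Step 1: Find the fundamental solution (x₁, y₁) of x² - 51y² = 1.
  Expand √51 as a continued fraction. a₀ = ⌊√51⌋ = 7; iterate m_{k+1} = d_k·a_k − m_k, d_{k+1} = (51 − m_{k+1}²)/d_k, a_{k+1} = ⌊(a₀ + m_{k+1})/d_{k+1}⌋ (starting m₀ = 0, d₀ = 1), with convergents p_k = a_k·p_{k-1} + p_{k-2}, q_k = a_k·q_{k-1} + q_{k-2} (p₋₁ = 1, q₋₁ = 0):
  k = 0: a₀ = 7; p₀/q₀ = 7/1; p₀² − 51·q₀² = 49 − 51 = -2.
  k = 1: m = 7, d = 2, a = ⌊(7 + 7)/2⌋ = 7; p/q = (7·7 + 1)/(7·1 + 0) = 50/7; p² − 51·q² = 2500 − 2499 = 1.
  The first convergent with p² − 51·q² = 1 gives the fundamental solution (x₁, y₁) = (50, 7).
Step 2: Apply the recurrence (x_{n+1}, y_{n+1}) = (x₁x_n + 51y₁y_n, x₁y_n + y₁x_n) repeatedly.
  From (x_1, y_1) = (50, 7): x_2 = 50·50 + 51·7·7 = 4999; y_2 = 50·7 + 7·50 = 700.
  From (x_2, y_2) = (4999, 700): x_3 = 50·4999 + 51·7·700 = 499850; y_3 = 50·700 + 7·4999 = 69993.
Step 3: Verify x_3² - 51·y_3² = 249850022500 - 249850022499 = 1 (should be 1). ✓

(x_1, y_1) = (50, 7); (x_3, y_3) = (499850, 69993).


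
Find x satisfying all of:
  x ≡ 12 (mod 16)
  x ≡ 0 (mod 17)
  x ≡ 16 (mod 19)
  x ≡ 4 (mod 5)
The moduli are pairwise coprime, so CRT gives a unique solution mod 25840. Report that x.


Product of moduli M = 16 · 17 · 19 · 5 = 25840.
Merge one congruence at a time:
  Start: x ≡ 12 (mod 16).
  Combine with x ≡ 0 (mod 17); new modulus lcm = 272.
    Write x = 12 + 16·t and substitute into x ≡ 0 (mod 17): 16·t ≡ 0 − 12 = -12 (mod 17).
    Reduce coefficients mod 17: 16·t ≡ 5 (mod 17).
    The inverse of 16 mod 17 is 16 (since 16·16 = 256 = 15·17 + 1), so t ≡ 16·5 = 80 ≡ 12 (mod 17).
    Then x = 12 + 16·12 = 204, valid modulo lcm(16, 17) = 272: x ≡ 204 (mod 272).
  Combine with x ≡ 16 (mod 19); new modulus lcm = 5168.
    Write x = 204 + 272·t and substitute into x ≡ 16 (mod 19): 272·t ≡ 16 − 204 = -188 (mod 19).
    Reduce coefficients mod 19: 6·t ≡ 2 (mod 19).
    The inverse of 6 mod 19 is 16 (since 6·16 = 96 = 5·19 + 1), so t ≡ 16·2 = 32 ≡ 13 (mod 19).
    Then x = 204 + 272·13 = 3740, valid modulo lcm(272, 19) = 5168: x ≡ 3740 (mod 5168).
  Combine with x ≡ 4 (mod 5); new modulus lcm = 25840.
    Write x = 3740 + 5168·t and substitute into x ≡ 4 (mod 5): 5168·t ≡ 4 − 3740 = -3736 (mod 5).
    Reduce coefficients mod 5: 3·t ≡ 4 (mod 5).
    The inverse of 3 mod 5 is 2 (since 3·2 = 6 = 1·5 + 1), so t ≡ 2·4 = 8 ≡ 3 (mod 5).
    Then x = 3740 + 5168·3 = 19244, valid modulo lcm(5168, 5) = 25840: x ≡ 19244 (mod 25840).
Verify against each original: 19244 mod 16 = 12, 19244 mod 17 = 0, 19244 mod 19 = 16, 19244 mod 5 = 4.

x ≡ 19244 (mod 25840).
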